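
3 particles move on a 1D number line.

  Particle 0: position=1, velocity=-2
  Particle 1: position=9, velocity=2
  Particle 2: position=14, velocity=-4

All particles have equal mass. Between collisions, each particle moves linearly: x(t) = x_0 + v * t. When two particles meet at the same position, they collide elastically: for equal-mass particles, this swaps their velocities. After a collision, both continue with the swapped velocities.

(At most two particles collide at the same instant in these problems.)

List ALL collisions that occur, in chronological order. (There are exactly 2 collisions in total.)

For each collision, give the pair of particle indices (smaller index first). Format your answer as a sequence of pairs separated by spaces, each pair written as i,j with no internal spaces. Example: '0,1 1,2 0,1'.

Answer: 1,2 0,1

Derivation:
Collision at t=5/6: particles 1 and 2 swap velocities; positions: p0=-2/3 p1=32/3 p2=32/3; velocities now: v0=-2 v1=-4 v2=2
Collision at t=13/2: particles 0 and 1 swap velocities; positions: p0=-12 p1=-12 p2=22; velocities now: v0=-4 v1=-2 v2=2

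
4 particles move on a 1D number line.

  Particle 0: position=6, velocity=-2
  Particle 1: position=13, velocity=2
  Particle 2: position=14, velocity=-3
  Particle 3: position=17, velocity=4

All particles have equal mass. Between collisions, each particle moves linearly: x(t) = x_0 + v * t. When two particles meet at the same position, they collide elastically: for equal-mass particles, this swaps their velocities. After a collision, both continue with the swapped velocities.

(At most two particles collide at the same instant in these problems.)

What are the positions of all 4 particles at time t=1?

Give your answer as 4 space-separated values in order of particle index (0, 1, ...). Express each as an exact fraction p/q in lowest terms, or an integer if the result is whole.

Collision at t=1/5: particles 1 and 2 swap velocities; positions: p0=28/5 p1=67/5 p2=67/5 p3=89/5; velocities now: v0=-2 v1=-3 v2=2 v3=4
Advance to t=1 (no further collisions before then); velocities: v0=-2 v1=-3 v2=2 v3=4; positions = 4 11 15 21

Answer: 4 11 15 21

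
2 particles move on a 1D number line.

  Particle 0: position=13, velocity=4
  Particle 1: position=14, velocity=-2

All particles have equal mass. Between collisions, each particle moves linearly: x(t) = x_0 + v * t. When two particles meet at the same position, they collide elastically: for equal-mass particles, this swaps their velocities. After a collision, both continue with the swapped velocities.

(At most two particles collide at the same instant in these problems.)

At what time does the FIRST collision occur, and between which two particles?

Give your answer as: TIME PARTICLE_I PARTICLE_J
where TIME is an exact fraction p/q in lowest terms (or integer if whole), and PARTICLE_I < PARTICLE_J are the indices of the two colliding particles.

Answer: 1/6 0 1

Derivation:
Pair (0,1): pos 13,14 vel 4,-2 -> gap=1, closing at 6/unit, collide at t=1/6
Earliest collision: t=1/6 between 0 and 1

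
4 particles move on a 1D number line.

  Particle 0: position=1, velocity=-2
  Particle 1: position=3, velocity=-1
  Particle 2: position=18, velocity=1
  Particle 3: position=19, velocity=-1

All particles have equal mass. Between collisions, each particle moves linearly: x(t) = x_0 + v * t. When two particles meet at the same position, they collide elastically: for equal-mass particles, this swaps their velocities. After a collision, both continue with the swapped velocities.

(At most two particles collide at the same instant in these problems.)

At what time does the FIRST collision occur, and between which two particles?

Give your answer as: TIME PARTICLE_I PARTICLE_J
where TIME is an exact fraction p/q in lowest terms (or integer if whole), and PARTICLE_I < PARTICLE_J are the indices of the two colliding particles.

Pair (0,1): pos 1,3 vel -2,-1 -> not approaching (rel speed -1 <= 0)
Pair (1,2): pos 3,18 vel -1,1 -> not approaching (rel speed -2 <= 0)
Pair (2,3): pos 18,19 vel 1,-1 -> gap=1, closing at 2/unit, collide at t=1/2
Earliest collision: t=1/2 between 2 and 3

Answer: 1/2 2 3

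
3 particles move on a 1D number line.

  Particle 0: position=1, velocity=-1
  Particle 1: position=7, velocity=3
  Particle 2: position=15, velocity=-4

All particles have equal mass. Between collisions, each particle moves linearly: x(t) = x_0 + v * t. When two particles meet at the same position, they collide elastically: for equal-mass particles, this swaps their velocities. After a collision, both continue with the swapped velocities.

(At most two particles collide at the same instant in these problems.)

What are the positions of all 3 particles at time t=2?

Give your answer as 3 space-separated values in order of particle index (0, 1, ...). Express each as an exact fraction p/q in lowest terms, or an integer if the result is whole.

Answer: -1 7 13

Derivation:
Collision at t=8/7: particles 1 and 2 swap velocities; positions: p0=-1/7 p1=73/7 p2=73/7; velocities now: v0=-1 v1=-4 v2=3
Advance to t=2 (no further collisions before then); velocities: v0=-1 v1=-4 v2=3; positions = -1 7 13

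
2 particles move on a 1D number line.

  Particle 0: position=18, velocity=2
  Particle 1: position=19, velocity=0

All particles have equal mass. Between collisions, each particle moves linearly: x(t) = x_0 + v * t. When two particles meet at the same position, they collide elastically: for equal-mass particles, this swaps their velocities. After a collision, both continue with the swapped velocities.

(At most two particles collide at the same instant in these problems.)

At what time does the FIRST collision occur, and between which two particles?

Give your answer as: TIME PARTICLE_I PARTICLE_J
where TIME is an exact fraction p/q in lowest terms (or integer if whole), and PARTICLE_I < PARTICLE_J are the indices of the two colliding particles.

Pair (0,1): pos 18,19 vel 2,0 -> gap=1, closing at 2/unit, collide at t=1/2
Earliest collision: t=1/2 between 0 and 1

Answer: 1/2 0 1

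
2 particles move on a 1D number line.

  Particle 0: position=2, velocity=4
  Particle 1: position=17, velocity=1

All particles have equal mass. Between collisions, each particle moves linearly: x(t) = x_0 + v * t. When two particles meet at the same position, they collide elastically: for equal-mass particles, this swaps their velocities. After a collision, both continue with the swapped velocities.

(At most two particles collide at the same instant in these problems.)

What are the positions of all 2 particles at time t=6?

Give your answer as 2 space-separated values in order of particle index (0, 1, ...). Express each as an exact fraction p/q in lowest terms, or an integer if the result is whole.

Collision at t=5: particles 0 and 1 swap velocities; positions: p0=22 p1=22; velocities now: v0=1 v1=4
Advance to t=6 (no further collisions before then); velocities: v0=1 v1=4; positions = 23 26

Answer: 23 26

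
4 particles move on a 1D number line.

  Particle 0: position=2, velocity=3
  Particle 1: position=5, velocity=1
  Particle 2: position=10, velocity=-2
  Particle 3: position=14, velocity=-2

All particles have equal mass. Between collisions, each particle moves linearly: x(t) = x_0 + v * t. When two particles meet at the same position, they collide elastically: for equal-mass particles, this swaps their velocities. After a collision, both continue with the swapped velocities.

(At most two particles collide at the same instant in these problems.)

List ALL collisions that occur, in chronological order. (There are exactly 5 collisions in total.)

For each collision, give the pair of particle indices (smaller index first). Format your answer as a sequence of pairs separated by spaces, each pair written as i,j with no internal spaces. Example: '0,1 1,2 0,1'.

Collision at t=3/2: particles 0 and 1 swap velocities; positions: p0=13/2 p1=13/2 p2=7 p3=11; velocities now: v0=1 v1=3 v2=-2 v3=-2
Collision at t=8/5: particles 1 and 2 swap velocities; positions: p0=33/5 p1=34/5 p2=34/5 p3=54/5; velocities now: v0=1 v1=-2 v2=3 v3=-2
Collision at t=5/3: particles 0 and 1 swap velocities; positions: p0=20/3 p1=20/3 p2=7 p3=32/3; velocities now: v0=-2 v1=1 v2=3 v3=-2
Collision at t=12/5: particles 2 and 3 swap velocities; positions: p0=26/5 p1=37/5 p2=46/5 p3=46/5; velocities now: v0=-2 v1=1 v2=-2 v3=3
Collision at t=3: particles 1 and 2 swap velocities; positions: p0=4 p1=8 p2=8 p3=11; velocities now: v0=-2 v1=-2 v2=1 v3=3

Answer: 0,1 1,2 0,1 2,3 1,2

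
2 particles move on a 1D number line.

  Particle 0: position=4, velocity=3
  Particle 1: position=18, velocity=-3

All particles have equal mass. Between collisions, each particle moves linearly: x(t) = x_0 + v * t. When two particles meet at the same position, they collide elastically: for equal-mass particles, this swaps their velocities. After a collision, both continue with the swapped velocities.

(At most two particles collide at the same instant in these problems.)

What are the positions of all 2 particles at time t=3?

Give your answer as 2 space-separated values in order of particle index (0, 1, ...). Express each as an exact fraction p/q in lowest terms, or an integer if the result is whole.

Answer: 9 13

Derivation:
Collision at t=7/3: particles 0 and 1 swap velocities; positions: p0=11 p1=11; velocities now: v0=-3 v1=3
Advance to t=3 (no further collisions before then); velocities: v0=-3 v1=3; positions = 9 13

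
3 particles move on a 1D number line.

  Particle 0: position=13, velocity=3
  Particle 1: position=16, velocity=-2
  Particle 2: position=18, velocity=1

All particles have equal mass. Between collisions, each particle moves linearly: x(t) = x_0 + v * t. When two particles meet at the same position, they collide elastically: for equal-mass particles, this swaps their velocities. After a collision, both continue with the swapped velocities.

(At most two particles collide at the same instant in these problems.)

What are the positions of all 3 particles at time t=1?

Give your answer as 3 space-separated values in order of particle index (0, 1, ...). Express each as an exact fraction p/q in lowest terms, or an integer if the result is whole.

Collision at t=3/5: particles 0 and 1 swap velocities; positions: p0=74/5 p1=74/5 p2=93/5; velocities now: v0=-2 v1=3 v2=1
Advance to t=1 (no further collisions before then); velocities: v0=-2 v1=3 v2=1; positions = 14 16 19

Answer: 14 16 19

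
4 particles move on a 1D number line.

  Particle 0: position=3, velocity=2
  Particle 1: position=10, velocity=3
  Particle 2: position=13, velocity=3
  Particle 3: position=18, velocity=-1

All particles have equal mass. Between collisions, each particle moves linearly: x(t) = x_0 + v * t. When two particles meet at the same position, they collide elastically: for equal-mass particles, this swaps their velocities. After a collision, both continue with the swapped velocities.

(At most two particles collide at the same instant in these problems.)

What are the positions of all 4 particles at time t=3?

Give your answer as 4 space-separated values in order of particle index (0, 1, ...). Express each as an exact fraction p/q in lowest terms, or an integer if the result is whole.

Answer: 9 15 19 22

Derivation:
Collision at t=5/4: particles 2 and 3 swap velocities; positions: p0=11/2 p1=55/4 p2=67/4 p3=67/4; velocities now: v0=2 v1=3 v2=-1 v3=3
Collision at t=2: particles 1 and 2 swap velocities; positions: p0=7 p1=16 p2=16 p3=19; velocities now: v0=2 v1=-1 v2=3 v3=3
Advance to t=3 (no further collisions before then); velocities: v0=2 v1=-1 v2=3 v3=3; positions = 9 15 19 22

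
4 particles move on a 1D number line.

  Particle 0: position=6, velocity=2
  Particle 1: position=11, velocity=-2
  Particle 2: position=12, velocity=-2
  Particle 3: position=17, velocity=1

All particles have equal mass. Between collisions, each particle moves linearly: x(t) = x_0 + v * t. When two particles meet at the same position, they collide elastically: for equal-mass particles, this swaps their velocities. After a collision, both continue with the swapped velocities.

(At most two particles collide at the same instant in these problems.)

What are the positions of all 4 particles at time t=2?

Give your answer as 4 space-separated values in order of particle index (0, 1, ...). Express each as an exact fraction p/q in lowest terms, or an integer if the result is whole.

Answer: 7 8 10 19

Derivation:
Collision at t=5/4: particles 0 and 1 swap velocities; positions: p0=17/2 p1=17/2 p2=19/2 p3=73/4; velocities now: v0=-2 v1=2 v2=-2 v3=1
Collision at t=3/2: particles 1 and 2 swap velocities; positions: p0=8 p1=9 p2=9 p3=37/2; velocities now: v0=-2 v1=-2 v2=2 v3=1
Advance to t=2 (no further collisions before then); velocities: v0=-2 v1=-2 v2=2 v3=1; positions = 7 8 10 19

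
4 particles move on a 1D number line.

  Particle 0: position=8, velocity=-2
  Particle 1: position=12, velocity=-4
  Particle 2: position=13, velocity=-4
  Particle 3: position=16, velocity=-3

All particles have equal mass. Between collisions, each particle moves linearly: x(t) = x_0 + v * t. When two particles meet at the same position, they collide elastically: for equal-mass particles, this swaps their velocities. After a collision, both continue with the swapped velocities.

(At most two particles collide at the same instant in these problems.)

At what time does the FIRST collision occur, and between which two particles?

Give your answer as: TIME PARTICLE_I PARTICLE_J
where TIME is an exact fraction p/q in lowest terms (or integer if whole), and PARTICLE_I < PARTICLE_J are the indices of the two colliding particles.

Answer: 2 0 1

Derivation:
Pair (0,1): pos 8,12 vel -2,-4 -> gap=4, closing at 2/unit, collide at t=2
Pair (1,2): pos 12,13 vel -4,-4 -> not approaching (rel speed 0 <= 0)
Pair (2,3): pos 13,16 vel -4,-3 -> not approaching (rel speed -1 <= 0)
Earliest collision: t=2 between 0 and 1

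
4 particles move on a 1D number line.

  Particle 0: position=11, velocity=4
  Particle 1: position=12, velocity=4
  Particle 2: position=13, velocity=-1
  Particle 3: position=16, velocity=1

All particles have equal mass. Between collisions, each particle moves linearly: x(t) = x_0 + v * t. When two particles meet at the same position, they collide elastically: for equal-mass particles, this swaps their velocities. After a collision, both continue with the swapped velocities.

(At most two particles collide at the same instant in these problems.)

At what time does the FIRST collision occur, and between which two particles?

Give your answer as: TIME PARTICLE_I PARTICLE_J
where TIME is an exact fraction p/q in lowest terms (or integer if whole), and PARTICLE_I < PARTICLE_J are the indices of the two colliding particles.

Pair (0,1): pos 11,12 vel 4,4 -> not approaching (rel speed 0 <= 0)
Pair (1,2): pos 12,13 vel 4,-1 -> gap=1, closing at 5/unit, collide at t=1/5
Pair (2,3): pos 13,16 vel -1,1 -> not approaching (rel speed -2 <= 0)
Earliest collision: t=1/5 between 1 and 2

Answer: 1/5 1 2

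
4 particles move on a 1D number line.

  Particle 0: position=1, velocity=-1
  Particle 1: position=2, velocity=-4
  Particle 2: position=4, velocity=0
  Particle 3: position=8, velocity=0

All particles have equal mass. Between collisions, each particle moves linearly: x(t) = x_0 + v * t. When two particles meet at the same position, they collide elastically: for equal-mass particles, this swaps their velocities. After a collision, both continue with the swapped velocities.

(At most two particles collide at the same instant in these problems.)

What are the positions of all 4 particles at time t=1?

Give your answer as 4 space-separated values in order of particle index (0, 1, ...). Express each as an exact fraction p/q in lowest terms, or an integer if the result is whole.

Answer: -2 0 4 8

Derivation:
Collision at t=1/3: particles 0 and 1 swap velocities; positions: p0=2/3 p1=2/3 p2=4 p3=8; velocities now: v0=-4 v1=-1 v2=0 v3=0
Advance to t=1 (no further collisions before then); velocities: v0=-4 v1=-1 v2=0 v3=0; positions = -2 0 4 8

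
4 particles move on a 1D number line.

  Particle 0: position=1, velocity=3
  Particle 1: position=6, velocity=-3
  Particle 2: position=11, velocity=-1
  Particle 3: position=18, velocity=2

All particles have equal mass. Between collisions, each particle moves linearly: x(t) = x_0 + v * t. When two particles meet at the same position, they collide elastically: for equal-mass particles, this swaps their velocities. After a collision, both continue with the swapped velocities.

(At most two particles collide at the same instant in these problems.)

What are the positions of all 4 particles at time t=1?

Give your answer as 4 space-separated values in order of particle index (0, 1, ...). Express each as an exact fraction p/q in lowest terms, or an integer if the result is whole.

Answer: 3 4 10 20

Derivation:
Collision at t=5/6: particles 0 and 1 swap velocities; positions: p0=7/2 p1=7/2 p2=61/6 p3=59/3; velocities now: v0=-3 v1=3 v2=-1 v3=2
Advance to t=1 (no further collisions before then); velocities: v0=-3 v1=3 v2=-1 v3=2; positions = 3 4 10 20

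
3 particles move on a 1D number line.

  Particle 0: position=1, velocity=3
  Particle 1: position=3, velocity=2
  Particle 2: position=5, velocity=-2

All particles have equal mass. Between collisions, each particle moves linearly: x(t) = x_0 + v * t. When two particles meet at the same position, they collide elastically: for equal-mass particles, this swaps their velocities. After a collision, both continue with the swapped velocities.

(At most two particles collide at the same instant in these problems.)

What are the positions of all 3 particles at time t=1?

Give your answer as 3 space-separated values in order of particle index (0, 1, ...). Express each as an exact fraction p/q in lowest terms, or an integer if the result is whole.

Answer: 3 4 5

Derivation:
Collision at t=1/2: particles 1 and 2 swap velocities; positions: p0=5/2 p1=4 p2=4; velocities now: v0=3 v1=-2 v2=2
Collision at t=4/5: particles 0 and 1 swap velocities; positions: p0=17/5 p1=17/5 p2=23/5; velocities now: v0=-2 v1=3 v2=2
Advance to t=1 (no further collisions before then); velocities: v0=-2 v1=3 v2=2; positions = 3 4 5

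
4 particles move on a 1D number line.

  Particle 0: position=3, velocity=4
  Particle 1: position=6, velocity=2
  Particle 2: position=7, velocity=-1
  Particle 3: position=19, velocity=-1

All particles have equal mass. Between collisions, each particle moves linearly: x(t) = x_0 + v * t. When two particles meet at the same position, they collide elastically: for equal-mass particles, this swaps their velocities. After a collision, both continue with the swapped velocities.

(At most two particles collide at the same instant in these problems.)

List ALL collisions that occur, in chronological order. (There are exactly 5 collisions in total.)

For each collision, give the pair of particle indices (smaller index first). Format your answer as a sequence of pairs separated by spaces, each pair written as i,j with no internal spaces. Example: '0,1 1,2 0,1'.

Collision at t=1/3: particles 1 and 2 swap velocities; positions: p0=13/3 p1=20/3 p2=20/3 p3=56/3; velocities now: v0=4 v1=-1 v2=2 v3=-1
Collision at t=4/5: particles 0 and 1 swap velocities; positions: p0=31/5 p1=31/5 p2=38/5 p3=91/5; velocities now: v0=-1 v1=4 v2=2 v3=-1
Collision at t=3/2: particles 1 and 2 swap velocities; positions: p0=11/2 p1=9 p2=9 p3=35/2; velocities now: v0=-1 v1=2 v2=4 v3=-1
Collision at t=16/5: particles 2 and 3 swap velocities; positions: p0=19/5 p1=62/5 p2=79/5 p3=79/5; velocities now: v0=-1 v1=2 v2=-1 v3=4
Collision at t=13/3: particles 1 and 2 swap velocities; positions: p0=8/3 p1=44/3 p2=44/3 p3=61/3; velocities now: v0=-1 v1=-1 v2=2 v3=4

Answer: 1,2 0,1 1,2 2,3 1,2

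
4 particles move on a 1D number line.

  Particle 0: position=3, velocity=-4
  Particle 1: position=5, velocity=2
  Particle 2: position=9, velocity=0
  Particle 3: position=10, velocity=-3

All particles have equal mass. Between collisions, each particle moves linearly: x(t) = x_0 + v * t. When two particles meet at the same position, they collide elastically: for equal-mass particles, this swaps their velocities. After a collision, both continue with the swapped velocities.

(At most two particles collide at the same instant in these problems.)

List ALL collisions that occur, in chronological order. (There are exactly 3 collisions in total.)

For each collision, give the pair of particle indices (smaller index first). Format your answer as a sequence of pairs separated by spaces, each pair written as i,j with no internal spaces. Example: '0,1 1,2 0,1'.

Collision at t=1/3: particles 2 and 3 swap velocities; positions: p0=5/3 p1=17/3 p2=9 p3=9; velocities now: v0=-4 v1=2 v2=-3 v3=0
Collision at t=1: particles 1 and 2 swap velocities; positions: p0=-1 p1=7 p2=7 p3=9; velocities now: v0=-4 v1=-3 v2=2 v3=0
Collision at t=2: particles 2 and 3 swap velocities; positions: p0=-5 p1=4 p2=9 p3=9; velocities now: v0=-4 v1=-3 v2=0 v3=2

Answer: 2,3 1,2 2,3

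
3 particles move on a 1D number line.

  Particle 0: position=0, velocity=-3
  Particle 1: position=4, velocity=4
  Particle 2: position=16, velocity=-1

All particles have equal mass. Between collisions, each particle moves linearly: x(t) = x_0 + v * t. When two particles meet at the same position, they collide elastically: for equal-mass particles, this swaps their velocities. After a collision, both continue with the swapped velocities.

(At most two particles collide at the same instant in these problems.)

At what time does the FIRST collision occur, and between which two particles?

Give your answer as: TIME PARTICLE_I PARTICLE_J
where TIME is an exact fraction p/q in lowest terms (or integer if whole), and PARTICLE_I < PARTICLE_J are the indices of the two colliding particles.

Pair (0,1): pos 0,4 vel -3,4 -> not approaching (rel speed -7 <= 0)
Pair (1,2): pos 4,16 vel 4,-1 -> gap=12, closing at 5/unit, collide at t=12/5
Earliest collision: t=12/5 between 1 and 2

Answer: 12/5 1 2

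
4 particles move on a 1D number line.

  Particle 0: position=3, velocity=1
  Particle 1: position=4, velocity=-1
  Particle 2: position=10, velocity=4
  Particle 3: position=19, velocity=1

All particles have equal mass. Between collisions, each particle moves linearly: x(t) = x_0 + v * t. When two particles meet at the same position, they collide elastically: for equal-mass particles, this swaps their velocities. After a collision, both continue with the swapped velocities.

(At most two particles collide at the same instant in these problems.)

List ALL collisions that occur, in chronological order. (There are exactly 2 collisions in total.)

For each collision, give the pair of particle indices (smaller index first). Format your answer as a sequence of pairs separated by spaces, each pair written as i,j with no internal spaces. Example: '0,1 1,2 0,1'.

Answer: 0,1 2,3

Derivation:
Collision at t=1/2: particles 0 and 1 swap velocities; positions: p0=7/2 p1=7/2 p2=12 p3=39/2; velocities now: v0=-1 v1=1 v2=4 v3=1
Collision at t=3: particles 2 and 3 swap velocities; positions: p0=1 p1=6 p2=22 p3=22; velocities now: v0=-1 v1=1 v2=1 v3=4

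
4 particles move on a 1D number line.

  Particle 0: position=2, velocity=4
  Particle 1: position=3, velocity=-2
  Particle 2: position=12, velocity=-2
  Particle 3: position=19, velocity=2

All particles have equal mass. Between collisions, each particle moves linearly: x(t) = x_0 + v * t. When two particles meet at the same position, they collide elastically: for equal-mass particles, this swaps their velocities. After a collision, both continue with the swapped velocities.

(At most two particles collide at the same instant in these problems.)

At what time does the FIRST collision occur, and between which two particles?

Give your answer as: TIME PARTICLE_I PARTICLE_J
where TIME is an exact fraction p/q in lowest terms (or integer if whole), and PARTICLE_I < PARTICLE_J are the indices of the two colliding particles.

Answer: 1/6 0 1

Derivation:
Pair (0,1): pos 2,3 vel 4,-2 -> gap=1, closing at 6/unit, collide at t=1/6
Pair (1,2): pos 3,12 vel -2,-2 -> not approaching (rel speed 0 <= 0)
Pair (2,3): pos 12,19 vel -2,2 -> not approaching (rel speed -4 <= 0)
Earliest collision: t=1/6 between 0 and 1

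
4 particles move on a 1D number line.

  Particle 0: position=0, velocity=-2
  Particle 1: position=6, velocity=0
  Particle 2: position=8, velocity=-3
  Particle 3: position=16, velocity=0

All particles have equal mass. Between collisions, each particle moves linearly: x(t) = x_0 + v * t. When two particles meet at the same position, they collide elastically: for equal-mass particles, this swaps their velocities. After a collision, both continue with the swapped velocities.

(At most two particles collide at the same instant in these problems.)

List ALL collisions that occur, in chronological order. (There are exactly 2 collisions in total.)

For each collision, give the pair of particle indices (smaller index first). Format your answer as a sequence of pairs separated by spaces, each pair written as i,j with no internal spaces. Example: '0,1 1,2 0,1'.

Answer: 1,2 0,1

Derivation:
Collision at t=2/3: particles 1 and 2 swap velocities; positions: p0=-4/3 p1=6 p2=6 p3=16; velocities now: v0=-2 v1=-3 v2=0 v3=0
Collision at t=8: particles 0 and 1 swap velocities; positions: p0=-16 p1=-16 p2=6 p3=16; velocities now: v0=-3 v1=-2 v2=0 v3=0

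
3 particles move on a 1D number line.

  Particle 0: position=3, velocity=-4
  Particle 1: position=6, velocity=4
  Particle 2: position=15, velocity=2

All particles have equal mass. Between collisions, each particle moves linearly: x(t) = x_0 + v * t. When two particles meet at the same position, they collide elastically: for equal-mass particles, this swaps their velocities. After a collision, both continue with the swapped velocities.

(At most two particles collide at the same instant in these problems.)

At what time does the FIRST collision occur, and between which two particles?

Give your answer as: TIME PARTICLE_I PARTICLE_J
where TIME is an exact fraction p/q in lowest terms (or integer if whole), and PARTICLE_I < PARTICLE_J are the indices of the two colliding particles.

Answer: 9/2 1 2

Derivation:
Pair (0,1): pos 3,6 vel -4,4 -> not approaching (rel speed -8 <= 0)
Pair (1,2): pos 6,15 vel 4,2 -> gap=9, closing at 2/unit, collide at t=9/2
Earliest collision: t=9/2 between 1 and 2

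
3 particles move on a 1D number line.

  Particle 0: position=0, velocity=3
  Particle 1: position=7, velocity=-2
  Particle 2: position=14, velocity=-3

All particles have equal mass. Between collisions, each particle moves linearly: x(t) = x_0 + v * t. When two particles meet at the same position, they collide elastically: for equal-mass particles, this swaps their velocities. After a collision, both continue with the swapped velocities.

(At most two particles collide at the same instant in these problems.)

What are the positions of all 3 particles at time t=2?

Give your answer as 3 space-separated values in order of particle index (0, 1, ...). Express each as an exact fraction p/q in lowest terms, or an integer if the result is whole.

Collision at t=7/5: particles 0 and 1 swap velocities; positions: p0=21/5 p1=21/5 p2=49/5; velocities now: v0=-2 v1=3 v2=-3
Advance to t=2 (no further collisions before then); velocities: v0=-2 v1=3 v2=-3; positions = 3 6 8

Answer: 3 6 8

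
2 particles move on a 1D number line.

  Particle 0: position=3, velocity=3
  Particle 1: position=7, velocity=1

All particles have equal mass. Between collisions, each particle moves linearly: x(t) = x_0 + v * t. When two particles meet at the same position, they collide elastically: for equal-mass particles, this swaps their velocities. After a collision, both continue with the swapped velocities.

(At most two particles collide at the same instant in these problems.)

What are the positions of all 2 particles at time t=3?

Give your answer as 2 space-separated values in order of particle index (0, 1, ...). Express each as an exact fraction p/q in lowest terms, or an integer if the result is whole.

Answer: 10 12

Derivation:
Collision at t=2: particles 0 and 1 swap velocities; positions: p0=9 p1=9; velocities now: v0=1 v1=3
Advance to t=3 (no further collisions before then); velocities: v0=1 v1=3; positions = 10 12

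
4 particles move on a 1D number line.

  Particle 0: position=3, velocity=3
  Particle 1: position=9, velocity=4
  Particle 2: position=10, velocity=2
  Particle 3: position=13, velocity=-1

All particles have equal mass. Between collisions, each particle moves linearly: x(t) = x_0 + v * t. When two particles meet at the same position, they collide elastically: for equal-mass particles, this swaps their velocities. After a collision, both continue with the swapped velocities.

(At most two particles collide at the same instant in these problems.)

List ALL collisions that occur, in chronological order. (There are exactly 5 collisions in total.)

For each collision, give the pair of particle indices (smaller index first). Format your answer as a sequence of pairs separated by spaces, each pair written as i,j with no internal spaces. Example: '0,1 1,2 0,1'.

Collision at t=1/2: particles 1 and 2 swap velocities; positions: p0=9/2 p1=11 p2=11 p3=25/2; velocities now: v0=3 v1=2 v2=4 v3=-1
Collision at t=4/5: particles 2 and 3 swap velocities; positions: p0=27/5 p1=58/5 p2=61/5 p3=61/5; velocities now: v0=3 v1=2 v2=-1 v3=4
Collision at t=1: particles 1 and 2 swap velocities; positions: p0=6 p1=12 p2=12 p3=13; velocities now: v0=3 v1=-1 v2=2 v3=4
Collision at t=5/2: particles 0 and 1 swap velocities; positions: p0=21/2 p1=21/2 p2=15 p3=19; velocities now: v0=-1 v1=3 v2=2 v3=4
Collision at t=7: particles 1 and 2 swap velocities; positions: p0=6 p1=24 p2=24 p3=37; velocities now: v0=-1 v1=2 v2=3 v3=4

Answer: 1,2 2,3 1,2 0,1 1,2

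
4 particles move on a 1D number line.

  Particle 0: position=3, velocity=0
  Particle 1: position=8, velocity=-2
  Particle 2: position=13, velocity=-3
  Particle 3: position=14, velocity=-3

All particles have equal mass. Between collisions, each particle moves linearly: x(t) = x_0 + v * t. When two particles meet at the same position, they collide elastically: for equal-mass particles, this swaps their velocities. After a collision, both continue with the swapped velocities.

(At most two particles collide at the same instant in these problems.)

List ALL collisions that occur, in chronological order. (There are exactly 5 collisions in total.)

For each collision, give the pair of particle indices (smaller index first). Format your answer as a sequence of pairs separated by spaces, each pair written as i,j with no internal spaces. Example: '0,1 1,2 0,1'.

Collision at t=5/2: particles 0 and 1 swap velocities; positions: p0=3 p1=3 p2=11/2 p3=13/2; velocities now: v0=-2 v1=0 v2=-3 v3=-3
Collision at t=10/3: particles 1 and 2 swap velocities; positions: p0=4/3 p1=3 p2=3 p3=4; velocities now: v0=-2 v1=-3 v2=0 v3=-3
Collision at t=11/3: particles 2 and 3 swap velocities; positions: p0=2/3 p1=2 p2=3 p3=3; velocities now: v0=-2 v1=-3 v2=-3 v3=0
Collision at t=5: particles 0 and 1 swap velocities; positions: p0=-2 p1=-2 p2=-1 p3=3; velocities now: v0=-3 v1=-2 v2=-3 v3=0
Collision at t=6: particles 1 and 2 swap velocities; positions: p0=-5 p1=-4 p2=-4 p3=3; velocities now: v0=-3 v1=-3 v2=-2 v3=0

Answer: 0,1 1,2 2,3 0,1 1,2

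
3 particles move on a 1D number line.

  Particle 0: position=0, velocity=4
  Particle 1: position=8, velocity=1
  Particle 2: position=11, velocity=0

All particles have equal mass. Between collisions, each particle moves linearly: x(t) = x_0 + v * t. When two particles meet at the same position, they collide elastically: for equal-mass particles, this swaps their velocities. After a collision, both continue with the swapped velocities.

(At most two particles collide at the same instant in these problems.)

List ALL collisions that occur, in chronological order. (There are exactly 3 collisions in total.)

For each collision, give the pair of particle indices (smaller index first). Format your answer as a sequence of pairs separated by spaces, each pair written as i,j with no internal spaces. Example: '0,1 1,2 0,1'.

Collision at t=8/3: particles 0 and 1 swap velocities; positions: p0=32/3 p1=32/3 p2=11; velocities now: v0=1 v1=4 v2=0
Collision at t=11/4: particles 1 and 2 swap velocities; positions: p0=43/4 p1=11 p2=11; velocities now: v0=1 v1=0 v2=4
Collision at t=3: particles 0 and 1 swap velocities; positions: p0=11 p1=11 p2=12; velocities now: v0=0 v1=1 v2=4

Answer: 0,1 1,2 0,1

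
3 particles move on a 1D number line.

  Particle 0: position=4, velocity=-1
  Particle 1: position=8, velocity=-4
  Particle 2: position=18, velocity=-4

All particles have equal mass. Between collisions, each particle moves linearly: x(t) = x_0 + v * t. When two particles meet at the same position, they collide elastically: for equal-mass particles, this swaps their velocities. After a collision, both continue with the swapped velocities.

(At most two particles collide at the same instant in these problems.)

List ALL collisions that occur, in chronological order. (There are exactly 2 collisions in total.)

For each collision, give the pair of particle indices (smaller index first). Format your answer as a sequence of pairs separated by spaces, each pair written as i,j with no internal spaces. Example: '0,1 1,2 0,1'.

Answer: 0,1 1,2

Derivation:
Collision at t=4/3: particles 0 and 1 swap velocities; positions: p0=8/3 p1=8/3 p2=38/3; velocities now: v0=-4 v1=-1 v2=-4
Collision at t=14/3: particles 1 and 2 swap velocities; positions: p0=-32/3 p1=-2/3 p2=-2/3; velocities now: v0=-4 v1=-4 v2=-1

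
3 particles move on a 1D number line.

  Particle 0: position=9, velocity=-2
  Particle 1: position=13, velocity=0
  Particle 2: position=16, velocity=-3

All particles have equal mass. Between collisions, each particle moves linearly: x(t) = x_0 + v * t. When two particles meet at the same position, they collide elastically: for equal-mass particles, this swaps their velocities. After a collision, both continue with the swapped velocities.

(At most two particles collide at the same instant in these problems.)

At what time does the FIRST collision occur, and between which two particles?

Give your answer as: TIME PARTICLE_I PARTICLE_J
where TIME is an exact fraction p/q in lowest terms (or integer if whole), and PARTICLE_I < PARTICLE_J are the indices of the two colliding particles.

Pair (0,1): pos 9,13 vel -2,0 -> not approaching (rel speed -2 <= 0)
Pair (1,2): pos 13,16 vel 0,-3 -> gap=3, closing at 3/unit, collide at t=1
Earliest collision: t=1 between 1 and 2

Answer: 1 1 2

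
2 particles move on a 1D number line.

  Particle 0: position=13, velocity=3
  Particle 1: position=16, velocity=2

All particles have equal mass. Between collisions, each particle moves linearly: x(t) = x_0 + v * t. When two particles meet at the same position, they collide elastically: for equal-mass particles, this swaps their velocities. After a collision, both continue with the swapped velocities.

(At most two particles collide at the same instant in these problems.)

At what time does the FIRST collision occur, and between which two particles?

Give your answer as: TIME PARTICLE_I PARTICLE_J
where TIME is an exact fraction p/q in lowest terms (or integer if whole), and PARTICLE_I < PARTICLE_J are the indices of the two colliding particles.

Answer: 3 0 1

Derivation:
Pair (0,1): pos 13,16 vel 3,2 -> gap=3, closing at 1/unit, collide at t=3
Earliest collision: t=3 between 0 and 1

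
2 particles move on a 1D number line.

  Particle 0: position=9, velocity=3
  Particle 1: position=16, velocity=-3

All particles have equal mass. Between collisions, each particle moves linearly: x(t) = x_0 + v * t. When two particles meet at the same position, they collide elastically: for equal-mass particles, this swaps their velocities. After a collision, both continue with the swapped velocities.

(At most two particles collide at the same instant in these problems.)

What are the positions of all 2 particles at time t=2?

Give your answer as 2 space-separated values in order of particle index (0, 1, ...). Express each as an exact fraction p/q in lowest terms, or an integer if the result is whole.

Collision at t=7/6: particles 0 and 1 swap velocities; positions: p0=25/2 p1=25/2; velocities now: v0=-3 v1=3
Advance to t=2 (no further collisions before then); velocities: v0=-3 v1=3; positions = 10 15

Answer: 10 15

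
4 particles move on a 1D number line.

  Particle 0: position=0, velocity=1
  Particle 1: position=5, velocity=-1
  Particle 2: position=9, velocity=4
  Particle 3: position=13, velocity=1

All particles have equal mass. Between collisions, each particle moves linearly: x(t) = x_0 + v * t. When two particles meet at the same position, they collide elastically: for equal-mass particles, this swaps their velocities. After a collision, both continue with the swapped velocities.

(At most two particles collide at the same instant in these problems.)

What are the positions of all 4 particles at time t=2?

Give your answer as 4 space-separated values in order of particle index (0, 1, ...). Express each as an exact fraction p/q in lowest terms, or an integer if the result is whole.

Answer: 2 3 15 17

Derivation:
Collision at t=4/3: particles 2 and 3 swap velocities; positions: p0=4/3 p1=11/3 p2=43/3 p3=43/3; velocities now: v0=1 v1=-1 v2=1 v3=4
Advance to t=2 (no further collisions before then); velocities: v0=1 v1=-1 v2=1 v3=4; positions = 2 3 15 17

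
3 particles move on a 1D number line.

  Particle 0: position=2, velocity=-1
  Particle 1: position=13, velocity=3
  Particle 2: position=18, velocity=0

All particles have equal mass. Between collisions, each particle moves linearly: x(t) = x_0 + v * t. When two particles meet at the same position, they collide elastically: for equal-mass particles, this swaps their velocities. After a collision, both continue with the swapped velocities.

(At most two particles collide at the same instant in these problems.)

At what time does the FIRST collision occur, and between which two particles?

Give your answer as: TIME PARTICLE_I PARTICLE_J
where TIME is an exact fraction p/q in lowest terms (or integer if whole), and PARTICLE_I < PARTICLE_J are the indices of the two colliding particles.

Pair (0,1): pos 2,13 vel -1,3 -> not approaching (rel speed -4 <= 0)
Pair (1,2): pos 13,18 vel 3,0 -> gap=5, closing at 3/unit, collide at t=5/3
Earliest collision: t=5/3 between 1 and 2

Answer: 5/3 1 2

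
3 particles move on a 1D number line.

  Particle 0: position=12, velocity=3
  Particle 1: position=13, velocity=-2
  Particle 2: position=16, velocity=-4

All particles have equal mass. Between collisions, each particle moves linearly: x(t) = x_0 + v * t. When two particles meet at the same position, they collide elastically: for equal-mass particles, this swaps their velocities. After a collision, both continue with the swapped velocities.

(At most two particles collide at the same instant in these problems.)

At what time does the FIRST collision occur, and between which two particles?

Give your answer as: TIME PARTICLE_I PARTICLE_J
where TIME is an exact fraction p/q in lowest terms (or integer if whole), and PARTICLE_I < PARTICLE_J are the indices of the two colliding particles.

Pair (0,1): pos 12,13 vel 3,-2 -> gap=1, closing at 5/unit, collide at t=1/5
Pair (1,2): pos 13,16 vel -2,-4 -> gap=3, closing at 2/unit, collide at t=3/2
Earliest collision: t=1/5 between 0 and 1

Answer: 1/5 0 1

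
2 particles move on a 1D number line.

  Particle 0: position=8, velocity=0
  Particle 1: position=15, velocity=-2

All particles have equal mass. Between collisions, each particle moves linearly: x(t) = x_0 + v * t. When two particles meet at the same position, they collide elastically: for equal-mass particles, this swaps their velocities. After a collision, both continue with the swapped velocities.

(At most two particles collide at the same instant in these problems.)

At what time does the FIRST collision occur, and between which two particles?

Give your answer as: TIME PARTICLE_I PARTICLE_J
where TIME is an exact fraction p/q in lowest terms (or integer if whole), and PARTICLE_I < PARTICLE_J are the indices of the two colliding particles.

Answer: 7/2 0 1

Derivation:
Pair (0,1): pos 8,15 vel 0,-2 -> gap=7, closing at 2/unit, collide at t=7/2
Earliest collision: t=7/2 between 0 and 1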